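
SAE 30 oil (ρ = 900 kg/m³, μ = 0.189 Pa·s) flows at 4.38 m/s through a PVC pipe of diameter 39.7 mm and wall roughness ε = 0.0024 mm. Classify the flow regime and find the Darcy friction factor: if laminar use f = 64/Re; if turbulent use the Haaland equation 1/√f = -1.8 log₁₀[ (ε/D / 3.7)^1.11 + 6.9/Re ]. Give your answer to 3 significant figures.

f ≈ 0.0773

Re = ρVD/μ = 900·4.38·0.0397/0.189 = 828.
Re < 2300 → laminar, so f = 64/Re = 0.07729 (roughness is irrelevant in laminar flow).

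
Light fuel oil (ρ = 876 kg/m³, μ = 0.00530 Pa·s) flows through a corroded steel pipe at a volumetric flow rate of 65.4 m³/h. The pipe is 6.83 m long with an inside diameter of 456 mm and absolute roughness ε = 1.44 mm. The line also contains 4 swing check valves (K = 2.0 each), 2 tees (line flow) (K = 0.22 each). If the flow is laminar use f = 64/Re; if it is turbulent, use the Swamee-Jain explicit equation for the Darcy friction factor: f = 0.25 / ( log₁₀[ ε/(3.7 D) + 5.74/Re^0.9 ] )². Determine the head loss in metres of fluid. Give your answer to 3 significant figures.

Q = 65.4 m³/h = 65.4/3600 = 0.01817 m³/s.
Cross-sectional area A = πD²/4 = π(0.456)²/4 = 0.1633 m²; mean velocity V = Q/A = 0.01817/0.1633 = 0.1112 m/s.
Reynolds number Re = ρVD/μ = 876 · 0.1112 · 0.456 / 0.0053 = 8384.
Re > 4000 → turbulent. Relative roughness ε/D = 0.00144/0.456 = 0.00316. Swamee-Jain: f = 0.25/(log₁₀[0.00316/3.7 + 5.74/8384^0.9])² = 0.25/(log₁₀[0.000853 + 0.00169])² = 0.25/(-2.595)² = 0.03714.
Total minor-loss coefficient ΣK = 4·2 + 2·0.22 = 8.44.
ΔP = [f·L/D + ΣK]·(ρV²/2) = [0.03714·6.83/0.456 + 8.44]·(876·0.1112²/2) = [0.5562 + 8.44]·5.42 = 48.76 Pa.
Head loss h_f = ΔP/(ρg) = 48.76/(876·9.81) = 0.00567 m.

h_f ≈ 0.00567 m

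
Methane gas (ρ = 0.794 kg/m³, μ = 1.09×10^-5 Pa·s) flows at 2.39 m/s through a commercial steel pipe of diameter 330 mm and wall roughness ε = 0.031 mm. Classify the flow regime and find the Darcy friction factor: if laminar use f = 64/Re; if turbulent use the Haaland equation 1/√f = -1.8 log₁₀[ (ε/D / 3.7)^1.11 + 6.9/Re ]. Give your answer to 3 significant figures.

Re = ρVD/μ = 0.794·2.39·0.33/1.09e-05 = 5.745e+04.
Re > 4000 → turbulent. ε/D = 3.1e-05/0.33 = 9.39e-05; Haaland: 1/√f = -1.8 log₁₀[7.93e-06 + 0.00012] = 7.007, so f = 0.02037.

f ≈ 0.0204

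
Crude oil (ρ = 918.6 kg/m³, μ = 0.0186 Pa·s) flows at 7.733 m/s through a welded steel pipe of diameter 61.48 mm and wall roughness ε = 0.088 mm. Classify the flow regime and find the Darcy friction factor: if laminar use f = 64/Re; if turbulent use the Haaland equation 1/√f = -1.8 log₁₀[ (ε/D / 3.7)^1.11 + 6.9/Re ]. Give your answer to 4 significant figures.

Re = ρVD/μ = 918.6·7.733·0.06148/0.0186 = 2.348e+04.
Re > 4000 → turbulent. ε/D = 8.8e-05/0.06148 = 0.00143; Haaland: 1/√f = -1.8 log₁₀[0.000163 + 0.000294] = 6.012, so f = 0.02766.

f ≈ 0.02766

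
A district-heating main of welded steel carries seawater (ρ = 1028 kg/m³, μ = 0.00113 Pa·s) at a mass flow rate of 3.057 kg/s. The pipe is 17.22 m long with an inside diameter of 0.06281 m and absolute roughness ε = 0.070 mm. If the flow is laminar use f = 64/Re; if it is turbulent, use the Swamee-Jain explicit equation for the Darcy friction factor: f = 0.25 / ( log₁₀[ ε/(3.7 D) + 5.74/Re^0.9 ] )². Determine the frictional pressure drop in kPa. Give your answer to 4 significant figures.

ΔP ≈ 3.144 kPa

A = πD²/4 = π(0.06281)²/4 = 0.003098 m²; mean velocity V = ṁ/(ρA) = 3.057/(1028 · 0.003098) = 0.9597 m/s.
Reynolds number Re = ρVD/μ = 1028 · 0.9597 · 0.06281 / 0.00113 = 5.484e+04.
Re > 4000 → turbulent. Relative roughness ε/D = 7e-05/0.06281 = 0.00111. Swamee-Jain: f = 0.25/(log₁₀[0.00111/3.7 + 5.74/5.484e+04^0.9])² = 0.25/(log₁₀[0.000301 + 0.000312])² = 0.25/(-3.213)² = 0.02422.
Darcy-Weisbach: ΔP = f(L/D)(ρV²/2) = 0.02422·(17.22/0.06281)·(1028·0.9597²/2) = 0.02422·274.2·473.4 = 3144 Pa.
ΔP = 3144 Pa = 3.144 kPa.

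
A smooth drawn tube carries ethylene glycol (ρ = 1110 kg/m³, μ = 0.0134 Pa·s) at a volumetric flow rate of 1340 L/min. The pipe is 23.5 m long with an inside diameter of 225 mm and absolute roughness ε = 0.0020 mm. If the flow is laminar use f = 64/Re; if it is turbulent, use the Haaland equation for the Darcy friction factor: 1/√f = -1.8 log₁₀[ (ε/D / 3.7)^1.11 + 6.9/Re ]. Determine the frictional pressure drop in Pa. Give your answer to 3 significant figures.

Q = 1340 L/min = 1340/60000 = 0.02233 m³/s.
Cross-sectional area A = πD²/4 = π(0.225)²/4 = 0.03976 m²; mean velocity V = Q/A = 0.02233/0.03976 = 0.5617 m/s.
Reynolds number Re = ρVD/μ = 1110 · 0.5617 · 0.225 / 0.0134 = 1.047e+04.
Re > 4000 → turbulent. Relative roughness ε/D = 2e-06/0.225 = 8.89e-06. Haaland: 1/√f = -1.8 log₁₀[(8.89e-06/3.7)^1.11 + 6.9/1.047e+04] = -1.8 log₁₀[5.79e-07 + 0.000659] = 5.725, so f = 0.03051.
Darcy-Weisbach: ΔP = f(L/D)(ρV²/2) = 0.03051·(23.5/0.225)·(1110·0.5617²/2) = 0.03051·104.4·175.1 = 557.9 Pa.

ΔP ≈ 558 Pa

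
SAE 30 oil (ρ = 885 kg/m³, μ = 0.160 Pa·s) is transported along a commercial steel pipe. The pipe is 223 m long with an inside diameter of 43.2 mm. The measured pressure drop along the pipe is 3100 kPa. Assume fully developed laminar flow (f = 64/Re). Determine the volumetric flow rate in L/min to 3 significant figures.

For laminar flow, f = 64/Re with Re = ρVD/μ, so Darcy-Weisbach reduces to ΔP = 32μLV/D². Solving for V: V = ΔP·D²/(32μL) = 3.1e+06·(0.0432)²/(32·0.16·223) = 5.067 m/s.
Check: Re = ρVD/μ = 885·5.067·0.0432/0.16 = 1211 < 2300, so the laminar assumption holds.
Q = V·A = 5.067·(π/4·0.0432²) = 0.007427 m³/s = 446 L/min.

Q ≈ 446 L/min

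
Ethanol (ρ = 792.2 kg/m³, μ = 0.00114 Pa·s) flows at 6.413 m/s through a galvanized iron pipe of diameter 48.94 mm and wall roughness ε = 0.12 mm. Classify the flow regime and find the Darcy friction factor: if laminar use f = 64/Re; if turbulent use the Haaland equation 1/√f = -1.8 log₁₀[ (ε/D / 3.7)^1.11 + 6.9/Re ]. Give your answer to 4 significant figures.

f ≈ 0.02542

Re = ρVD/μ = 792.2·6.413·0.04894/0.00114 = 2.181e+05.
Re > 4000 → turbulent. ε/D = 0.00012/0.04894 = 0.00245; Haaland: 1/√f = -1.8 log₁₀[0.000296 + 3.16e-05] = 6.272, so f = 0.02542.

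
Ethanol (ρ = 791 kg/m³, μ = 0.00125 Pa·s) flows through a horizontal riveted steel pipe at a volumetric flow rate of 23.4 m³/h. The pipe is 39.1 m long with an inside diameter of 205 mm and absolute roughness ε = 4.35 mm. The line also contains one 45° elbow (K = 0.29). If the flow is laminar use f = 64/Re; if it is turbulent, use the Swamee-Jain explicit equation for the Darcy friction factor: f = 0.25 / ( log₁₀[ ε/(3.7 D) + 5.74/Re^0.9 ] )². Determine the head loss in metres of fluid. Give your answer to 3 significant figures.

Q = 23.4 m³/h = 23.4/3600 = 0.0065 m³/s.
Cross-sectional area A = πD²/4 = π(0.205)²/4 = 0.03301 m²; mean velocity V = Q/A = 0.0065/0.03301 = 0.1969 m/s.
Reynolds number Re = ρVD/μ = 791 · 0.1969 · 0.205 / 0.00125 = 2.555e+04.
Re > 4000 → turbulent. Relative roughness ε/D = 0.00435/0.205 = 0.0212. Swamee-Jain: f = 0.25/(log₁₀[0.0212/3.7 + 5.74/2.555e+04^0.9])² = 0.25/(log₁₀[0.00574 + 0.00062])² = 0.25/(-2.197)² = 0.0518.
Total minor-loss coefficient ΣK = 1·0.29 = 0.29.
ΔP = [f·L/D + ΣK]·(ρV²/2) = [0.0518·39.1/0.205 + 0.29]·(791·0.1969²/2) = [9.88 + 0.29]·15.34 = 156 Pa.
Head loss h_f = ΔP/(ρg) = 156/(791·9.81) = 0.0201 m.

h_f ≈ 0.0201 m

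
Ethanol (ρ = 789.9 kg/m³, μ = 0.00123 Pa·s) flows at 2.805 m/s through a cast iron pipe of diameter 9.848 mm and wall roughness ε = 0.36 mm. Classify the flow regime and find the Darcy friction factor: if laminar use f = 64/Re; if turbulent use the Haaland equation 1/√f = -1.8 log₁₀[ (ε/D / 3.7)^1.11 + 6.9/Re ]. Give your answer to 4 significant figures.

f ≈ 0.06387

Re = ρVD/μ = 789.9·2.805·0.009848/0.00123 = 1.774e+04.
Re > 4000 → turbulent. ε/D = 0.00036/0.009848 = 0.0366; Haaland: 1/√f = -1.8 log₁₀[0.00595 + 0.000389] = 3.957, so f = 0.06387.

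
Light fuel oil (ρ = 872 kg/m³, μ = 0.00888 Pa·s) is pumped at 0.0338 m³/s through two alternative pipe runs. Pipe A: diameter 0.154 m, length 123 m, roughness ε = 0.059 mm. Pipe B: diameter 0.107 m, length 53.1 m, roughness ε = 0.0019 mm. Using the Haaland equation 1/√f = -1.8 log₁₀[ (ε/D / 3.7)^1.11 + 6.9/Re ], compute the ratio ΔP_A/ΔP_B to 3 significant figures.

Pipe A: V = Q/A = 0.0338/0.01863 = 1.815 m/s; Re = 2.744e+04; ε/D = 0.000383; Haaland → f = 0.02465; ΔP_A = f(L/D)(ρV²/2) = 2.826e+04 Pa.
Pipe B: V = Q/A = 0.0338/0.008992 = 3.759 m/s; Re = 3.95e+04; ε/D = 1.78e-05; Haaland → f = 0.02189; ΔP_B = f(L/D)(ρV²/2) = 6.693e+04 Pa.
ΔP_A/ΔP_B = 2.826e+04/6.693e+04 = 0.422.

ΔP_A/ΔP_B ≈ 0.422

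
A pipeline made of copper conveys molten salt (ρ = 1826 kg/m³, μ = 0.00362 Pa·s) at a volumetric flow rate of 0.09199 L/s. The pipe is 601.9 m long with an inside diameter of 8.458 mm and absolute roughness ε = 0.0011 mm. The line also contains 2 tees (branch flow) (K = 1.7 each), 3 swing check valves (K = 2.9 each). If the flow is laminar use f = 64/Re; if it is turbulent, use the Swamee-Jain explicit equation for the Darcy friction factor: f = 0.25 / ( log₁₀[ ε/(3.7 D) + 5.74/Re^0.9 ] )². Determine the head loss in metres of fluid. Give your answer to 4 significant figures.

Q = 0.09199 L/s = 0.09199/1000 = 9.199e-05 m³/s.
Cross-sectional area A = πD²/4 = π(0.008458)²/4 = 5.619e-05 m²; mean velocity V = Q/A = 9.199e-05/5.619e-05 = 1.637 m/s.
Reynolds number Re = ρVD/μ = 1826 · 1.637 · 0.008458 / 0.00362 = 6985.
Re > 4000 → turbulent. Relative roughness ε/D = 1.1e-06/0.008458 = 0.00013. Swamee-Jain: f = 0.25/(log₁₀[0.00013/3.7 + 5.74/6985^0.9])² = 0.25/(log₁₀[3.51e-05 + 0.00199])² = 0.25/(-2.693)² = 0.03447.
Total minor-loss coefficient ΣK = 2·1.7 + 3·2.9 = 12.1.
ΔP = [f·L/D + ΣK]·(ρV²/2) = [0.03447·601.9/0.008458 + 12.1]·(1826·1.637²/2) = [2453 + 12.1]·2447 = 6.032e+06 Pa.
Head loss h_f = ΔP/(ρg) = 6.032e+06/(1826·9.81) = 336.8 m.

h_f ≈ 336.8 m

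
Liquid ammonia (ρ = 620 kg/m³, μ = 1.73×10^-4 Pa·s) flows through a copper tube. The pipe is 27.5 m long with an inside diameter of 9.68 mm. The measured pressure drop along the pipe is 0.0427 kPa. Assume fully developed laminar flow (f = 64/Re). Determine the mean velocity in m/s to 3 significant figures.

For laminar flow, f = 64/Re with Re = ρVD/μ, so Darcy-Weisbach reduces to ΔP = 32μLV/D². Solving for V: V = ΔP·D²/(32μL) = 42.7·(0.00968)²/(32·0.000173·27.5) = 0.02628 m/s.
Check: Re = ρVD/μ = 620·0.02628·0.00968/0.000173 = 911.7 < 2300, so the laminar assumption holds.

V ≈ 0.0263 m/s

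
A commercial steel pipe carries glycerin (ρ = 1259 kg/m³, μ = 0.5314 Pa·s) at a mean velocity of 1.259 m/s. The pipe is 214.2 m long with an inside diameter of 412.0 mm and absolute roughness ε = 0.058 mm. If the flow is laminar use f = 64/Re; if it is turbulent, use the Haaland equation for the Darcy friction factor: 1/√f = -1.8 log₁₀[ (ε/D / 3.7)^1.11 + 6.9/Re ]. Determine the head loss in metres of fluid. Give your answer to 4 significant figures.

h_f ≈ 2.187 m

Reynolds number Re = ρVD/μ = 1259 · 1.259 · 0.412 / 0.531 = 1229.
Re < 2300 → laminar flow, so f = 64/Re = 64/1229 = 0.05208 (the turbulent correlation is not needed).
Darcy-Weisbach: ΔP = f(L/D)(ρV²/2) = 0.05208·(214.2/0.412)·(1259·1.259²/2) = 0.05208·519.9·997.8 = 2.702e+04 Pa.
Head loss h_f = ΔP/(ρg) = 2.702e+04/(1259·9.81) = 2.187 m.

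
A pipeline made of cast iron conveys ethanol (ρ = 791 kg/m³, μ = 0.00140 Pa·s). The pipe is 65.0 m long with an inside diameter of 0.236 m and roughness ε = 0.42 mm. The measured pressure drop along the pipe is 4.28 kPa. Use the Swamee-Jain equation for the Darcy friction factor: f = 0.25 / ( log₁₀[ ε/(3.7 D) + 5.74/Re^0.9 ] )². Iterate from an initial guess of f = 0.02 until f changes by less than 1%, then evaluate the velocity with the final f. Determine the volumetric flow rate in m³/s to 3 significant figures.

Rearranging Darcy-Weisbach: V = √(2·ΔP·D/(f·L·ρ)). With ε/D = 0.00042/0.236 = 0.00178, iterate starting from f = 0.02:
  f = 0.02 → V = √(2·4280·0.236/(0.02·65·791)) = 1.402 m/s; Re = ρVD/μ = 1.869e+05; f → 0.02391
  f = 0.02391 → V = 1.282 m/s; Re = 1.709e+05; f → 0.02401
Converged (Δf/f < 1%). With the final f = 0.02401: V = √(2·4280·0.236/(0.02401·65·791)) = 1.279 m/s.
Q = V·A = 1.279·(π/4·0.236²) = 0.05596 m³/s = 0.0560 m³/s.

Q ≈ 0.0560 m³/s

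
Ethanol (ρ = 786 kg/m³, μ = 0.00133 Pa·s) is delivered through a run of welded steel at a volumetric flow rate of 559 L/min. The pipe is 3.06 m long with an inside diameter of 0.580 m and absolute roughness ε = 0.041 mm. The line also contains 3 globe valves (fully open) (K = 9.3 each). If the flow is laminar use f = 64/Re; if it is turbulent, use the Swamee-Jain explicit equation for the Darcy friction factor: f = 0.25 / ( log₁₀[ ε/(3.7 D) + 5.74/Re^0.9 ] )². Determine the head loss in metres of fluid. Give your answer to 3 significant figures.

h_f ≈ 0.00178 m

Q = 559 L/min = 559/60000 = 0.009317 m³/s.
Cross-sectional area A = πD²/4 = π(0.58)²/4 = 0.2642 m²; mean velocity V = Q/A = 0.009317/0.2642 = 0.03526 m/s.
Reynolds number Re = ρVD/μ = 786 · 0.03526 · 0.58 / 0.00133 = 1.209e+04.
Re > 4000 → turbulent. Relative roughness ε/D = 4.1e-05/0.58 = 7.07e-05. Swamee-Jain: f = 0.25/(log₁₀[7.07e-05/3.7 + 5.74/1.209e+04^0.9])² = 0.25/(log₁₀[1.91e-05 + 0.00122])² = 0.25/(-2.908)² = 0.02956.
Total minor-loss coefficient ΣK = 3·9.3 = 27.9.
ΔP = [f·L/D + ΣK]·(ρV²/2) = [0.02956·3.06/0.58 + 27.9]·(786·0.03526²/2) = [0.1559 + 27.9]·0.4887 = 13.71 Pa.
Head loss h_f = ΔP/(ρg) = 13.71/(786·9.81) = 0.00178 m.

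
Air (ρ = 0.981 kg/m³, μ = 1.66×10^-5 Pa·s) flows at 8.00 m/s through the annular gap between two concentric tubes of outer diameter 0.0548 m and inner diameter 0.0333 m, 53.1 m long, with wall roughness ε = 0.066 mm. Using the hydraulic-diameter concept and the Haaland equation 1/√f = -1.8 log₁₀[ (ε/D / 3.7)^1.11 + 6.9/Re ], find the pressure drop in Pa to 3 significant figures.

ΔP ≈ 2700 Pa

Hydraulic diameter D_h = 4A/P = D_o - D_i = 0.0548 - 0.0333 = 0.0215 m.
Re = ρVD_h/μ = 0.981·8·0.0215/1.66e-05 = 1.016e+04.
ε/D_h = 6.6e-05/0.0215 = 0.00307; Haaland gives 1/√f = -1.8 log₁₀[0.00038+0.000679] = 5.355, so f = 0.03487.
ΔP = f(L/D_h)(ρV²/2) = 0.03487·53.1/0.0215·31.39 = 2703 Pa.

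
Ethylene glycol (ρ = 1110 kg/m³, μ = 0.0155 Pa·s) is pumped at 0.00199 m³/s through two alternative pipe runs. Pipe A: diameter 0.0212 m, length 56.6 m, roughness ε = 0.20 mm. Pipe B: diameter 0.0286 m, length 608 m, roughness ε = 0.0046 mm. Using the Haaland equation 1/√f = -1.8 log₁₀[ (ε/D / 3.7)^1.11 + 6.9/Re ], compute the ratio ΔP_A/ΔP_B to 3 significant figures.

ΔP_A/ΔP_B ≈ 0.510

Pipe A: V = Q/A = 0.00199/0.000353 = 5.638 m/s; Re = 8559; ε/D = 0.00943; Haaland → f = 0.04323; ΔP_A = f(L/D)(ρV²/2) = 2.036e+06 Pa.
Pipe B: V = Q/A = 0.00199/0.0006424 = 3.098 m/s; Re = 6344; ε/D = 0.000161; Haaland → f = 0.03528; ΔP_B = f(L/D)(ρV²/2) = 3.994e+06 Pa.
ΔP_A/ΔP_B = 2.036e+06/3.994e+06 = 0.510.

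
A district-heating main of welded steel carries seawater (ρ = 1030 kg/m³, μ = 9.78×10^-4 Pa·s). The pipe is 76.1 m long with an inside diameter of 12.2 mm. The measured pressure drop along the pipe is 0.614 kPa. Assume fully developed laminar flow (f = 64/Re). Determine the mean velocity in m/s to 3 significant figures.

V ≈ 0.0384 m/s

For laminar flow, f = 64/Re with Re = ρVD/μ, so Darcy-Weisbach reduces to ΔP = 32μLV/D². Solving for V: V = ΔP·D²/(32μL) = 614·(0.0122)²/(32·0.000978·76.1) = 0.03837 m/s.
Check: Re = ρVD/μ = 1030·0.03837·0.0122/0.000978 = 493 < 2300, so the laminar assumption holds.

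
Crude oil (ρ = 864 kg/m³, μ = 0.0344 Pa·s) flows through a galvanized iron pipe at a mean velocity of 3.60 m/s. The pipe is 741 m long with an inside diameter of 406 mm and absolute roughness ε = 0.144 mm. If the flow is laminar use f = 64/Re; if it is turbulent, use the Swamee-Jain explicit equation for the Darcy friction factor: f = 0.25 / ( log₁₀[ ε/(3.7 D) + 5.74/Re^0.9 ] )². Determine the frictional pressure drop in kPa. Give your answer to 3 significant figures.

Reynolds number Re = ρVD/μ = 864 · 3.6 · 0.406 / 0.0344 = 3.671e+04.
Re > 4000 → turbulent. Relative roughness ε/D = 0.000144/0.406 = 0.000355. Swamee-Jain: f = 0.25/(log₁₀[0.000355/3.7 + 5.74/3.671e+04^0.9])² = 0.25/(log₁₀[9.59e-05 + 0.000447])² = 0.25/(-3.265)² = 0.02345.
Darcy-Weisbach: ΔP = f(L/D)(ρV²/2) = 0.02345·(741/0.406)·(864·3.6²/2) = 0.02345·1825·5599 = 2.396e+05 Pa.
ΔP = 2.396e+05 Pa = 240 kPa.

ΔP ≈ 240 kPa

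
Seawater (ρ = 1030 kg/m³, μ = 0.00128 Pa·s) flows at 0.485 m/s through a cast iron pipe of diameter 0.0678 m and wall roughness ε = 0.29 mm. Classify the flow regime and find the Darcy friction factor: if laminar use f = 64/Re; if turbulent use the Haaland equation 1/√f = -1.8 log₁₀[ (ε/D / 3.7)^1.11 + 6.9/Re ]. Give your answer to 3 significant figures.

f ≈ 0.0323

Re = ρVD/μ = 1030·0.485·0.0678/0.00128 = 2.646e+04.
Re > 4000 → turbulent. ε/D = 0.00029/0.0678 = 0.00428; Haaland: 1/√f = -1.8 log₁₀[0.000549 + 0.000261] = 5.565, so f = 0.0323.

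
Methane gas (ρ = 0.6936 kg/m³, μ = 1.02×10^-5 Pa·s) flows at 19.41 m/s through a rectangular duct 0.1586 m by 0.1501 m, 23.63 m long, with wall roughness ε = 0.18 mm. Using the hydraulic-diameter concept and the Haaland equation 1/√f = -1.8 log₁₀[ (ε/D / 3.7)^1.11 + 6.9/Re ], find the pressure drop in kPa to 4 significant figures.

Hydraulic diameter D_h = 4A/P = 4·(0.1586·0.1501)/(2·(0.1586+0.1501)) = 0.09522/0.6174 = 0.1542 m.
Re = ρVD_h/μ = 0.6936·19.41·0.1542/1.02e-05 = 2.036e+05.
ε/D_h = 0.00018/0.1542 = 0.00117; Haaland gives 1/√f = -1.8 log₁₀[0.00013+3.39e-05] = 6.814, so f = 0.02154.
ΔP = f(L/D_h)(ρV²/2) = 0.02154·23.63/0.1542·130.7 = 431.1 Pa.
ΔP = 0.4311 kPa.

ΔP ≈ 0.4311 kPa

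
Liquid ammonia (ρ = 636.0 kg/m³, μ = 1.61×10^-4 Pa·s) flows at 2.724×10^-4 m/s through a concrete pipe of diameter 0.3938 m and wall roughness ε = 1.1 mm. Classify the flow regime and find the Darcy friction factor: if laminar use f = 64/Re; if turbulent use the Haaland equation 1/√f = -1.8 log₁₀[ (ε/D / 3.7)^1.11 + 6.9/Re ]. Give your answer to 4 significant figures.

f ≈ 0.1510

Re = ρVD/μ = 636·0.0002724·0.3938/0.000161 = 423.8.
Re < 2300 → laminar, so f = 64/Re = 0.151 (roughness is irrelevant in laminar flow).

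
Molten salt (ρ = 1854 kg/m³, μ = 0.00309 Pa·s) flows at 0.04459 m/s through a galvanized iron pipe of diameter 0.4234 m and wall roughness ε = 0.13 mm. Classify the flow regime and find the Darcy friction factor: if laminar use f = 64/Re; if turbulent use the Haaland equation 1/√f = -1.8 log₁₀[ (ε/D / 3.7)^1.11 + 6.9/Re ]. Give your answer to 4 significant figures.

Re = ρVD/μ = 1854·0.04459·0.4234/0.00309 = 1.133e+04.
Re > 4000 → turbulent. ε/D = 0.00013/0.4234 = 0.000307; Haaland: 1/√f = -1.8 log₁₀[2.95e-05 + 0.000609] = 5.751, so f = 0.03024.

f ≈ 0.03024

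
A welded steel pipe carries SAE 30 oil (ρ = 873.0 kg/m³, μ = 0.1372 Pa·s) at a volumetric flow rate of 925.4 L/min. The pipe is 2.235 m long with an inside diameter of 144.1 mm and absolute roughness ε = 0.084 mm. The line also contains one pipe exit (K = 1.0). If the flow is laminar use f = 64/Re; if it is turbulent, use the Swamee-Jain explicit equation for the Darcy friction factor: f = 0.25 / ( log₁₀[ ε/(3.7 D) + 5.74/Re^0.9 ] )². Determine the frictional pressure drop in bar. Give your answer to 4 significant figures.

ΔP ≈ 0.008373 bar

Q = 925.4 L/min = 925.4/60000 = 0.01542 m³/s.
Cross-sectional area A = πD²/4 = π(0.1441)²/4 = 0.01631 m²; mean velocity V = Q/A = 0.01542/0.01631 = 0.9457 m/s.
Reynolds number Re = ρVD/μ = 873 · 0.9457 · 0.1441 / 0.137 = 867.1.
Re < 2300 → laminar flow, so f = 64/Re = 64/867.1 = 0.07381 (the turbulent correlation is not needed).
Total minor-loss coefficient ΣK = 1·1 = 1.
ΔP = [f·L/D + ΣK]·(ρV²/2) = [0.07381·2.235/0.1441 + 1]·(873·0.9457²/2) = [1.145 + 1]·390.4 = 837.3 Pa.
ΔP = 837.3 Pa = 0.008373 bar.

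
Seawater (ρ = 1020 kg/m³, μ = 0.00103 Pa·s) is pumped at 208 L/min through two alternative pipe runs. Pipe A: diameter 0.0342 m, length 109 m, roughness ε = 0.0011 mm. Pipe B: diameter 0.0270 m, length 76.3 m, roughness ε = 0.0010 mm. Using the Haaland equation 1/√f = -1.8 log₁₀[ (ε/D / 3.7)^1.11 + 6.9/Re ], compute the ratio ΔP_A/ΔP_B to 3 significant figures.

ΔP_A/ΔP_B ≈ 0.458

Pipe A: V = Q/A = 0.003467/0.0009186 = 3.774 m/s; Re = 1.278e+05; ε/D = 3.22e-05; Haaland → f = 0.0171; ΔP_A = f(L/D)(ρV²/2) = 3.958e+05 Pa.
Pipe B: V = Q/A = 0.003467/0.0005726 = 6.055 m/s; Re = 1.619e+05; ε/D = 3.7e-05; Haaland → f = 0.01637; ΔP_B = f(L/D)(ρV²/2) = 8.647e+05 Pa.
ΔP_A/ΔP_B = 3.958e+05/8.647e+05 = 0.458.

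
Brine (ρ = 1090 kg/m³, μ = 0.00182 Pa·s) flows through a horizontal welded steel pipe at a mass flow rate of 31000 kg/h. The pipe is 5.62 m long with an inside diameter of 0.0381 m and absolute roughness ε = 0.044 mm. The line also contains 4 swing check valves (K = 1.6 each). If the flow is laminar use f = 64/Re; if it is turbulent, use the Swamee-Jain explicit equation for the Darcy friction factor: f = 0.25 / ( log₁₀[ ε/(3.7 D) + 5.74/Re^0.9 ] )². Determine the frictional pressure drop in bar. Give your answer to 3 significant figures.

ṁ = 31000 kg/h = 31000/3600 = 8.611 kg/s.
A = πD²/4 = π(0.0381)²/4 = 0.00114 m²; mean velocity V = ṁ/(ρA) = 8.611/(1090 · 0.00114) = 6.929 m/s.
Reynolds number Re = ρVD/μ = 1090 · 6.929 · 0.0381 / 0.00182 = 1.581e+05.
Re > 4000 → turbulent. Relative roughness ε/D = 4.4e-05/0.0381 = 0.00115. Swamee-Jain: f = 0.25/(log₁₀[0.00115/3.7 + 5.74/1.581e+05^0.9])² = 0.25/(log₁₀[0.000312 + 0.00012])² = 0.25/(-3.364)² = 0.02209.
Total minor-loss coefficient ΣK = 4·1.6 = 6.4.
ΔP = [f·L/D + ΣK]·(ρV²/2) = [0.02209·5.62/0.0381 + 6.4]·(1090·6.929²/2) = [3.258 + 6.4]·2.617e+04 = 2.527e+05 Pa.
ΔP = 2.527e+05 Pa = 2.53 bar.

ΔP ≈ 2.53 bar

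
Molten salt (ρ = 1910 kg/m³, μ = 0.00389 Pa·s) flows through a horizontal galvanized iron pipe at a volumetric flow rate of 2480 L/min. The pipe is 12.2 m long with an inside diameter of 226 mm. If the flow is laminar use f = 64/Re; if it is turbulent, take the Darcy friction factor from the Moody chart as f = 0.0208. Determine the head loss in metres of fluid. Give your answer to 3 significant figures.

Q = 2480 L/min = 2480/60000 = 0.04133 m³/s.
Cross-sectional area A = πD²/4 = π(0.226)²/4 = 0.04011 m²; mean velocity V = Q/A = 0.04133/0.04011 = 1.03 m/s.
Reynolds number Re = ρVD/μ = 1910 · 1.03 · 0.226 / 0.00389 = 1.143e+05.
Re > 4000 → turbulent; use the Moody-chart value f = 0.0208.
Darcy-Weisbach: ΔP = f(L/D)(ρV²/2) = 0.0208·(12.2/0.226)·(1910·1.03²/2) = 0.0208·53.98·1014 = 1138 Pa.
Head loss h_f = ΔP/(ρg) = 1138/(1910·9.81) = 0.0608 m.

h_f ≈ 0.0608 m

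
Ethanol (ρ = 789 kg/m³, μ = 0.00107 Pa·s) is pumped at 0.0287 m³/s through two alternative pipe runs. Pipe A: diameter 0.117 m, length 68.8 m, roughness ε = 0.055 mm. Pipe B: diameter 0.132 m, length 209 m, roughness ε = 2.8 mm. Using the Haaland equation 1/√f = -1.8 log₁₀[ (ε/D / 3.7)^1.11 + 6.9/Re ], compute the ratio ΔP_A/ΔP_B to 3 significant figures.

Pipe A: V = Q/A = 0.0287/0.01075 = 2.669 m/s; Re = 2.303e+05; ε/D = 0.00047; Haaland → f = 0.01826; ΔP_A = f(L/D)(ρV²/2) = 3.018e+04 Pa.
Pipe B: V = Q/A = 0.0287/0.01368 = 2.097 m/s; Re = 2.041e+05; ε/D = 0.0212; Haaland → f = 0.05003; ΔP_B = f(L/D)(ρV²/2) = 1.375e+05 Pa.
ΔP_A/ΔP_B = 3.018e+04/1.375e+05 = 0.220.

ΔP_A/ΔP_B ≈ 0.220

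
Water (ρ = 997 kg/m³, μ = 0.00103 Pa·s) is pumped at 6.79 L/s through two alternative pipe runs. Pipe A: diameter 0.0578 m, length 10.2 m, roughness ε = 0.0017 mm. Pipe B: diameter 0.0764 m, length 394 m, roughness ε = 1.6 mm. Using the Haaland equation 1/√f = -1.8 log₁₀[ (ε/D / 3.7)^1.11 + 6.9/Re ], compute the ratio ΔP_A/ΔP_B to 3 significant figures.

ΔP_A/ΔP_B ≈ 0.0349

Pipe A: V = Q/A = 0.00679/0.002624 = 2.588 m/s; Re = 1.448e+05; ε/D = 2.94e-05; Haaland → f = 0.01667; ΔP_A = f(L/D)(ρV²/2) = 9822 Pa.
Pipe B: V = Q/A = 0.00679/0.004584 = 1.481 m/s; Re = 1.095e+05; ε/D = 0.0209; Haaland → f = 0.04994; ΔP_B = f(L/D)(ρV²/2) = 2.817e+05 Pa.
ΔP_A/ΔP_B = 9822/2.817e+05 = 0.0349.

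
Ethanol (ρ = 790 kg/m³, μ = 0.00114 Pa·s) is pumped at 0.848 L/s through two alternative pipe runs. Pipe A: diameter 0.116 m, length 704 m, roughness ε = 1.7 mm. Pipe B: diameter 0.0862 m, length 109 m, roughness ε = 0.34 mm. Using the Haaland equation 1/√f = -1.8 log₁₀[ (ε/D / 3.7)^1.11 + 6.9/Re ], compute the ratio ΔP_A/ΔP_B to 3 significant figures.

ΔP_A/ΔP_B ≈ 1.97

Pipe A: V = Q/A = 0.000848/0.01057 = 0.08024 m/s; Re = 6450; ε/D = 0.0147; Haaland → f = 0.04972; ΔP_A = f(L/D)(ρV²/2) = 767.4 Pa.
Pipe B: V = Q/A = 0.000848/0.005836 = 0.1453 m/s; Re = 8680; ε/D = 0.00394; Haaland → f = 0.03703; ΔP_B = f(L/D)(ρV²/2) = 390.5 Pa.
ΔP_A/ΔP_B = 767.4/390.5 = 1.97.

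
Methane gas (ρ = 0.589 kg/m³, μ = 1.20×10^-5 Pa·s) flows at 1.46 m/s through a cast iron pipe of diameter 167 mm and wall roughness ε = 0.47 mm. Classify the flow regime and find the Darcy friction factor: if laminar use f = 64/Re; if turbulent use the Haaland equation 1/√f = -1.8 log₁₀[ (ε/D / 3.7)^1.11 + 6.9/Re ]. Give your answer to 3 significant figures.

f ≈ 0.0335

Re = ρVD/μ = 0.589·1.46·0.167/1.2e-05 = 1.197e+04.
Re > 4000 → turbulent. ε/D = 0.00047/0.167 = 0.00281; Haaland: 1/√f = -1.8 log₁₀[0.000345 + 0.000577] = 5.464, so f = 0.0335.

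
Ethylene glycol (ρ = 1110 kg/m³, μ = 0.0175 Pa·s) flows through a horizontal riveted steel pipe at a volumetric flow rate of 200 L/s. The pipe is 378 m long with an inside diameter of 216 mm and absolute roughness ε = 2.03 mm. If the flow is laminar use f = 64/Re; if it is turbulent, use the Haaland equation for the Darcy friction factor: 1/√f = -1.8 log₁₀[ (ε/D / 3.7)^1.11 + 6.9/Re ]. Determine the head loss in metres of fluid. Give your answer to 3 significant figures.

h_f ≈ 101 m

Q = 200 L/s = 200/1000 = 0.2 m³/s.
Cross-sectional area A = πD²/4 = π(0.216)²/4 = 0.03664 m²; mean velocity V = Q/A = 0.2/0.03664 = 5.458 m/s.
Reynolds number Re = ρVD/μ = 1110 · 5.458 · 0.216 / 0.0175 = 7.478e+04.
Re > 4000 → turbulent. Relative roughness ε/D = 0.00203/0.216 = 0.0094. Haaland: 1/√f = -1.8 log₁₀[(0.0094/3.7)^1.11 + 6.9/7.478e+04] = -1.8 log₁₀[0.00132 + 9.23e-05] = 5.132, so f = 0.03797.
Darcy-Weisbach: ΔP = f(L/D)(ρV²/2) = 0.03797·(378/0.216)·(1110·5.458²/2) = 0.03797·1750·1.653e+04 = 1.098e+06 Pa.
Head loss h_f = ΔP/(ρg) = 1.098e+06/(1110·9.81) = 101 m.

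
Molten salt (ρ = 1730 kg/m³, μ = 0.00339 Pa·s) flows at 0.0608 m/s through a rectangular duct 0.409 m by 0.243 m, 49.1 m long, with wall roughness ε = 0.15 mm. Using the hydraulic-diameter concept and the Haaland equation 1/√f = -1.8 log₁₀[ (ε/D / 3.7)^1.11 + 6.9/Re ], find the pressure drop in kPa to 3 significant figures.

Hydraulic diameter D_h = 4A/P = 4·(0.409·0.243)/(2·(0.409+0.243)) = 0.3975/1.304 = 0.3049 m.
Re = ρVD_h/μ = 1730·0.0608·0.3049/0.00339 = 9459.
ε/D_h = 0.00015/0.3049 = 0.000492; Haaland gives 1/√f = -1.8 log₁₀[4.98e-05+0.000729] = 5.595, so f = 0.03195.
ΔP = f(L/D_h)(ρV²/2) = 0.03195·49.1/0.3049·3.198 = 16.45 Pa.
ΔP = 0.0165 kPa.

ΔP ≈ 0.0165 kPa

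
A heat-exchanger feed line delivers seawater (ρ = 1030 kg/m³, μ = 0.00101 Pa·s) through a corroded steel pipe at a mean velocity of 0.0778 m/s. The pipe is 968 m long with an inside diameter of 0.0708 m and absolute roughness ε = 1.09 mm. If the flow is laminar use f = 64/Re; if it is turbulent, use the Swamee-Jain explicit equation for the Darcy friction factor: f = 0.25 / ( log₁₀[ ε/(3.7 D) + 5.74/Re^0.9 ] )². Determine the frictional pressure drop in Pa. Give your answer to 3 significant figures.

Reynolds number Re = ρVD/μ = 1030 · 0.0778 · 0.0708 / 0.00101 = 5617.
Re > 4000 → turbulent. Relative roughness ε/D = 0.00109/0.0708 = 0.0154. Swamee-Jain: f = 0.25/(log₁₀[0.0154/3.7 + 5.74/5617^0.9])² = 0.25/(log₁₀[0.00416 + 0.00242])² = 0.25/(-2.182)² = 0.05253.
Darcy-Weisbach: ΔP = f(L/D)(ρV²/2) = 0.05253·(968/0.0708)·(1030·0.0778²/2) = 0.05253·1.367e+04·3.117 = 2239 Pa.

ΔP ≈ 2240 Pa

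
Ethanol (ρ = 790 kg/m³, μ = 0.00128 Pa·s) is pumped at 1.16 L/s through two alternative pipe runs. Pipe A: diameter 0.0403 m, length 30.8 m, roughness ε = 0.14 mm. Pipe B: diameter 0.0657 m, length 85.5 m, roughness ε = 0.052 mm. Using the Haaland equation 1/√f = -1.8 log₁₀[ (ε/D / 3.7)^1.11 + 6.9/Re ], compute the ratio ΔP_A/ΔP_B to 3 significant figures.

Pipe A: V = Q/A = 0.00116/0.001276 = 0.9094 m/s; Re = 2.262e+04; ε/D = 0.00347; Haaland → f = 0.0315; ΔP_A = f(L/D)(ρV²/2) = 7865 Pa.
Pipe B: V = Q/A = 0.00116/0.00339 = 0.3422 m/s; Re = 1.387e+04; ε/D = 0.000791; Haaland → f = 0.02949; ΔP_B = f(L/D)(ρV²/2) = 1775 Pa.
ΔP_A/ΔP_B = 7865/1775 = 4.43.

ΔP_A/ΔP_B ≈ 4.43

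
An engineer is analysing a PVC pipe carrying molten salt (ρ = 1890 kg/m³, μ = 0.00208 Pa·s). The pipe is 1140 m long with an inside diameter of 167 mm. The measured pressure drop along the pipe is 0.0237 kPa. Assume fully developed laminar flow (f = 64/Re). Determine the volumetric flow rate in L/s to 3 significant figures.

For laminar flow, f = 64/Re with Re = ρVD/μ, so Darcy-Weisbach reduces to ΔP = 32μLV/D². Solving for V: V = ΔP·D²/(32μL) = 23.7·(0.167)²/(32·0.00208·1140) = 0.008711 m/s.
Check: Re = ρVD/μ = 1890·0.008711·0.167/0.00208 = 1322 < 2300, so the laminar assumption holds.
Q = V·A = 0.008711·(π/4·0.167²) = 0.0001908 m³/s = 0.191 L/s.

Q ≈ 0.191 L/s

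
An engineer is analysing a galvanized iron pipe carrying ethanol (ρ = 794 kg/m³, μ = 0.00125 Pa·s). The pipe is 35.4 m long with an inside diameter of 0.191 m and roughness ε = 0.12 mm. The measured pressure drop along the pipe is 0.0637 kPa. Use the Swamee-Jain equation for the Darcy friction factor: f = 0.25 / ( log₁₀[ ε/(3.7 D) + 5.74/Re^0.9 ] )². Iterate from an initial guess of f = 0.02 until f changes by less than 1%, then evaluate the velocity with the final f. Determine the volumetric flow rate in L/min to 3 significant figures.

Q ≈ 309 L/min

Rearranging Darcy-Weisbach: V = √(2·ΔP·D/(f·L·ρ)). With ε/D = 0.00012/0.191 = 0.000628, iterate starting from f = 0.02:
  f = 0.02 → V = √(2·63.7·0.191/(0.02·35.4·794)) = 0.2081 m/s; Re = ρVD/μ = 2.524e+04; f → 0.02603
  f = 0.02603 → V = 0.1824 m/s; Re = 2.212e+04; f → 0.02674
  f = 0.02674 → V = 0.1799 m/s; Re = 2.183e+04; f → 0.02681
Converged (Δf/f < 1%). With the final f = 0.02681: V = √(2·63.7·0.191/(0.02681·35.4·794)) = 0.1797 m/s.
Q = V·A = 0.1797·(π/4·0.191²) = 0.005149 m³/s = 309 L/min.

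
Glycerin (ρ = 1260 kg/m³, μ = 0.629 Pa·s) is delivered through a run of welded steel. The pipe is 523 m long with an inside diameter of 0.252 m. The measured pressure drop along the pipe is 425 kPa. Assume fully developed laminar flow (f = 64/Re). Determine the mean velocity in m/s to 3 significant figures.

V ≈ 2.56 m/s

For laminar flow, f = 64/Re with Re = ρVD/μ, so Darcy-Weisbach reduces to ΔP = 32μLV/D². Solving for V: V = ΔP·D²/(32μL) = 4.25e+05·(0.252)²/(32·0.629·523) = 2.564 m/s.
Check: Re = ρVD/μ = 1260·2.564·0.252/0.629 = 1294 < 2300, so the laminar assumption holds.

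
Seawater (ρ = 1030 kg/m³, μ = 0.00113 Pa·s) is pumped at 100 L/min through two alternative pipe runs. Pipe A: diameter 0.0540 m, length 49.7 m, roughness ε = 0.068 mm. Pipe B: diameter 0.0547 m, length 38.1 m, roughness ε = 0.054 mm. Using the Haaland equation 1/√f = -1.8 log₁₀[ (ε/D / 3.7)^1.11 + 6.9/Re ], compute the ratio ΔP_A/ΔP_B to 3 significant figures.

ΔP_A/ΔP_B ≈ 1.43

Pipe A: V = Q/A = 0.001667/0.00229 = 0.7277 m/s; Re = 3.582e+04; ε/D = 0.00126; Haaland → f = 0.02554; ΔP_A = f(L/D)(ρV²/2) = 6411 Pa.
Pipe B: V = Q/A = 0.001667/0.00235 = 0.7092 m/s; Re = 3.536e+04; ε/D = 0.000987; Haaland → f = 0.02493; ΔP_B = f(L/D)(ρV²/2) = 4498 Pa.
ΔP_A/ΔP_B = 6411/4498 = 1.43.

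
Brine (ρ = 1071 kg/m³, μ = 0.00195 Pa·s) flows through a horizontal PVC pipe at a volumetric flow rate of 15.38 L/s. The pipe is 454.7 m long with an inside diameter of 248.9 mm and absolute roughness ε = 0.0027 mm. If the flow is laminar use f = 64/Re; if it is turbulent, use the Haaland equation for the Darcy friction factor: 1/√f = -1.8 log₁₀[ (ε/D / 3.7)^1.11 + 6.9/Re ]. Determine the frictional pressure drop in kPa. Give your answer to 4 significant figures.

Q = 15.38 L/s = 15.38/1000 = 0.01538 m³/s.
Cross-sectional area A = πD²/4 = π(0.2489)²/4 = 0.04866 m²; mean velocity V = Q/A = 0.01538/0.04866 = 0.3161 m/s.
Reynolds number Re = ρVD/μ = 1071 · 0.3161 · 0.2489 / 0.00195 = 4.321e+04.
Re > 4000 → turbulent. Relative roughness ε/D = 2.7e-06/0.2489 = 1.08e-05. Haaland: 1/√f = -1.8 log₁₀[(1.08e-05/3.7)^1.11 + 6.9/4.321e+04] = -1.8 log₁₀[7.22e-07 + 0.00016] = 6.831, so f = 0.02143.
Darcy-Weisbach: ΔP = f(L/D)(ρV²/2) = 0.02143·(454.7/0.2489)·(1071·0.3161²/2) = 0.02143·1827·53.5 = 2095 Pa.
ΔP = 2095 Pa = 2.095 kPa.

ΔP ≈ 2.095 kPa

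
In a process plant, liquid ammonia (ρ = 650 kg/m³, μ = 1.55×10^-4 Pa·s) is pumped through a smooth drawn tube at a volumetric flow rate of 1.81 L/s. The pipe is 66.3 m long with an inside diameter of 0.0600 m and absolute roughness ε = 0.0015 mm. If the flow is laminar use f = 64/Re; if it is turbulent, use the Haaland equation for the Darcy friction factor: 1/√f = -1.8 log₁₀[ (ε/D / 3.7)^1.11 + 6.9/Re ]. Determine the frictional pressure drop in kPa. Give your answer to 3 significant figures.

Q = 1.81 L/s = 1.81/1000 = 0.00181 m³/s.
Cross-sectional area A = πD²/4 = π(0.06)²/4 = 0.002827 m²; mean velocity V = Q/A = 0.00181/0.002827 = 0.6402 m/s.
Reynolds number Re = ρVD/μ = 650 · 0.6402 · 0.06 / 0.000155 = 1.611e+05.
Re > 4000 → turbulent. Relative roughness ε/D = 1.5e-06/0.06 = 2.5e-05. Haaland: 1/√f = -1.8 log₁₀[(2.5e-05/3.7)^1.11 + 6.9/1.611e+05] = -1.8 log₁₀[1.82e-06 + 4.28e-05] = 7.83, so f = 0.01631.
Darcy-Weisbach: ΔP = f(L/D)(ρV²/2) = 0.01631·(66.3/0.06)·(650·0.6402²/2) = 0.01631·1105·133.2 = 2400 Pa.
ΔP = 2400 Pa = 2.40 kPa.

ΔP ≈ 2.40 kPa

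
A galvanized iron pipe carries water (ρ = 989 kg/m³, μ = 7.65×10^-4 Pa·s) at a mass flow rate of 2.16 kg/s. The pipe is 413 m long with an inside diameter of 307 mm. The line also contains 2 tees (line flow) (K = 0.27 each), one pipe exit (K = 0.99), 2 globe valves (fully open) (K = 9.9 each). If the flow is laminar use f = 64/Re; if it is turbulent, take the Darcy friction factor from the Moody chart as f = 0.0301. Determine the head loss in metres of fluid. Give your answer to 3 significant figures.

A = πD²/4 = π(0.307)²/4 = 0.07402 m²; mean velocity V = ṁ/(ρA) = 2.16/(989 · 0.07402) = 0.0295 m/s.
Reynolds number Re = ρVD/μ = 989 · 0.0295 · 0.307 / 0.000765 = 1.171e+04.
Re > 4000 → turbulent; use the Moody-chart value f = 0.0301.
Total minor-loss coefficient ΣK = 2·0.27 + 1·0.99 + 2·9.9 = 21.3.
ΔP = [f·L/D + ΣK]·(ρV²/2) = [0.0301·413/0.307 + 21.3]·(989·0.0295²/2) = [40.49 + 21.3]·0.4305 = 26.61 Pa.
Head loss h_f = ΔP/(ρg) = 26.61/(989·9.81) = 0.00274 m.

h_f ≈ 0.00274 m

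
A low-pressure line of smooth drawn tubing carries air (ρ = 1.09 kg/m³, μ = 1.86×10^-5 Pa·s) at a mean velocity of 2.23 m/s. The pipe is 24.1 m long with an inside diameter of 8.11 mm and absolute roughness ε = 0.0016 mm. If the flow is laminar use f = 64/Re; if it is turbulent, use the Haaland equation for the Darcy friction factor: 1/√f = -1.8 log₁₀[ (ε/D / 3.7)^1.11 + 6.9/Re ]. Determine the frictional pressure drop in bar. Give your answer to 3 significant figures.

ΔP ≈ 0.00486 bar

Reynolds number Re = ρVD/μ = 1.09 · 2.23 · 0.00811 / 1.86e-05 = 1060.
Re < 2300 → laminar flow, so f = 64/Re = 64/1060 = 0.06039 (the turbulent correlation is not needed).
Darcy-Weisbach: ΔP = f(L/D)(ρV²/2) = 0.06039·(24.1/0.00811)·(1.09·2.23²/2) = 0.06039·2972·2.71 = 486.3 Pa.
ΔP = 486.3 Pa = 0.00486 bar.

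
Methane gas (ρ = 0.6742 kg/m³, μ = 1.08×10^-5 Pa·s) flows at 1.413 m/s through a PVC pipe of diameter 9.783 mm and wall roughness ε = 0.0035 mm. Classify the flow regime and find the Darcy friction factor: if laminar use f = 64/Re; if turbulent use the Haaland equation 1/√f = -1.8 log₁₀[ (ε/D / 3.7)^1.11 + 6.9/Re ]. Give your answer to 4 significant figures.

Re = ρVD/μ = 0.6742·1.413·0.009783/1.08e-05 = 862.9.
Re < 2300 → laminar, so f = 64/Re = 0.07417 (roughness is irrelevant in laminar flow).

f ≈ 0.07417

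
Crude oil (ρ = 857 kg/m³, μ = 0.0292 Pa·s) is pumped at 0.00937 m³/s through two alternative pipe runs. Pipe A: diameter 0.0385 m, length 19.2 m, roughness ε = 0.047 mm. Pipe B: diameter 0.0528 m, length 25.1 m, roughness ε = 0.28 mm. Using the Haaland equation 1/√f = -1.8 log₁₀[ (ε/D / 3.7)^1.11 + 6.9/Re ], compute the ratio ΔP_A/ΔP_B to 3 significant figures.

Pipe A: V = Q/A = 0.00937/0.001164 = 8.049 m/s; Re = 9095; ε/D = 0.00122; Haaland → f = 0.03322; ΔP_A = f(L/D)(ρV²/2) = 4.599e+05 Pa.
Pipe B: V = Q/A = 0.00937/0.00219 = 4.279 m/s; Re = 6632; ε/D = 0.0053; Haaland → f = 0.04052; ΔP_B = f(L/D)(ρV²/2) = 1.511e+05 Pa.
ΔP_A/ΔP_B = 4.599e+05/1.511e+05 = 3.04.

ΔP_A/ΔP_B ≈ 3.04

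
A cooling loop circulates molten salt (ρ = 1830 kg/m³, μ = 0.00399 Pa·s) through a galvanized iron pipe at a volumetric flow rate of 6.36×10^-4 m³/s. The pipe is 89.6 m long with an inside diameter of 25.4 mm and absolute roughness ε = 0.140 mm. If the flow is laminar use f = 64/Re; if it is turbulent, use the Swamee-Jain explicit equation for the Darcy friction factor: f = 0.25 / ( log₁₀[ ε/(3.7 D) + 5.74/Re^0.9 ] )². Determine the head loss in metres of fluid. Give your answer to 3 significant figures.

Cross-sectional area A = πD²/4 = π(0.0254)²/4 = 0.0005067 m²; mean velocity V = Q/A = 0.000636/0.0005067 = 1.255 m/s.
Reynolds number Re = ρVD/μ = 1830 · 1.255 · 0.0254 / 0.00399 = 1.462e+04.
Re > 4000 → turbulent. Relative roughness ε/D = 0.00014/0.0254 = 0.00551. Swamee-Jain: f = 0.25/(log₁₀[0.00551/3.7 + 5.74/1.462e+04^0.9])² = 0.25/(log₁₀[0.00149 + 0.00102])² = 0.25/(-2.6)² = 0.03699.
Darcy-Weisbach: ΔP = f(L/D)(ρV²/2) = 0.03699·(89.6/0.0254)·(1830·1.255²/2) = 0.03699·3528·1442 = 1.881e+05 Pa.
Head loss h_f = ΔP/(ρg) = 1.881e+05/(1830·9.81) = 10.5 m.

h_f ≈ 10.5 m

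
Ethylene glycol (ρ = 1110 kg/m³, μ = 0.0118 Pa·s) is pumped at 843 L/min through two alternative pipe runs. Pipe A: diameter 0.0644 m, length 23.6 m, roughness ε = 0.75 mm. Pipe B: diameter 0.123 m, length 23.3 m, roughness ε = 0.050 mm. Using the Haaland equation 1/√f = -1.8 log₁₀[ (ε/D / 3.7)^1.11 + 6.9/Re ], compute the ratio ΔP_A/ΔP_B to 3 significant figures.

Pipe A: V = Q/A = 0.01405/0.003257 = 4.313 m/s; Re = 2.613e+04; ε/D = 0.0116; Haaland → f = 0.04192; ΔP_A = f(L/D)(ρV²/2) = 1.586e+05 Pa.
Pipe B: V = Q/A = 0.01405/0.01188 = 1.182 m/s; Re = 1.368e+04; ε/D = 0.000407; Haaland → f = 0.02897; ΔP_B = f(L/D)(ρV²/2) = 4259 Pa.
ΔP_A/ΔP_B = 1.586e+05/4259 = 37.2.

ΔP_A/ΔP_B ≈ 37.2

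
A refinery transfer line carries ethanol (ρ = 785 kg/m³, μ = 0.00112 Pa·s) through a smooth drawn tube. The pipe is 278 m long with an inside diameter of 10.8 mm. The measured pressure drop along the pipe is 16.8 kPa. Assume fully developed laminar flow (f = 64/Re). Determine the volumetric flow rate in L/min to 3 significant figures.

For laminar flow, f = 64/Re with Re = ρVD/μ, so Darcy-Weisbach reduces to ΔP = 32μLV/D². Solving for V: V = ΔP·D²/(32μL) = 1.68e+04·(0.0108)²/(32·0.00112·278) = 0.1967 m/s.
Check: Re = ρVD/μ = 785·0.1967·0.0108/0.00112 = 1489 < 2300, so the laminar assumption holds.
Q = V·A = 0.1967·(π/4·0.0108²) = 1.802e-05 m³/s = 1.08 L/min.

Q ≈ 1.08 L/min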